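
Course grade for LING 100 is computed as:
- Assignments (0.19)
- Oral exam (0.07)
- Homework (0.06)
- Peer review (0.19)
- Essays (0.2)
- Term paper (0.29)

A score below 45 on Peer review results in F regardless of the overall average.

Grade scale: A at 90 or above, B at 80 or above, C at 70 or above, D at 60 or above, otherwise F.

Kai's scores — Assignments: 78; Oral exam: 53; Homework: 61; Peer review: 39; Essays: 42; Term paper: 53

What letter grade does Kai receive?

F

Peer review score 39 < 45: minimum not met.
Weighted total:
  Assignments 78 × 0.19 = 14.82
  Oral exam 53 × 0.07 = 3.71
  Homework 61 × 0.06 = 3.66
  Peer review 39 × 0.19 = 7.41
  Essays 42 × 0.2 = 8.4
  Term paper 53 × 0.29 = 15.37
Sum = 53.37
Because the Peer review minimum was not met, the result is F.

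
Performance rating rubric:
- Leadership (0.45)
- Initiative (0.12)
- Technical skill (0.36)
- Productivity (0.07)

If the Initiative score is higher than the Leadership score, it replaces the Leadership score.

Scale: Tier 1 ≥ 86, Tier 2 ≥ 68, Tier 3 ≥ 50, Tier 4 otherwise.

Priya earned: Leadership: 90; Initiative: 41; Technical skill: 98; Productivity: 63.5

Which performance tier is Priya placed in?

Tier 2

Initiative (41) ≤ Leadership (90), so Leadership stays at 90.
Weighted total:
  Leadership 90 × 0.45 = 40.5
  Initiative 41 × 0.12 = 4.92
  Technical skill 98 × 0.36 = 35.28
  Productivity 63.5 × 0.07 = 4.445
Sum = 85.145
85.145 is ≥ 68 and < 86 → Tier 2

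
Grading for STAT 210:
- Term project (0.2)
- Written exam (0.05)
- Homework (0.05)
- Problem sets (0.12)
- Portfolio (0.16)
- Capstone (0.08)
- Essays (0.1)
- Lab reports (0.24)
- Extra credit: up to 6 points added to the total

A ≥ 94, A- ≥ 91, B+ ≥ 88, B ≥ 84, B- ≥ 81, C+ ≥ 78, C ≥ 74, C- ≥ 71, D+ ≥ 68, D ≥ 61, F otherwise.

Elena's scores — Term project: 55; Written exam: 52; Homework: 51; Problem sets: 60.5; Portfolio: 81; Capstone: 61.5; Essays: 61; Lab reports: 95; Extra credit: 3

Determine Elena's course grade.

C-

Weighted total:
  Term project 55 × 0.2 = 11
  Written exam 52 × 0.05 = 2.6
  Homework 51 × 0.05 = 2.55
  Problem sets 60.5 × 0.12 = 7.26
  Portfolio 81 × 0.16 = 12.96
  Capstone 61.5 × 0.08 = 4.92
  Essays 61 × 0.1 = 6.1
  Lab reports 95 × 0.24 = 22.8
Sum = 70.19
Extra credit: 70.19 + 3 = 73.19
73.19 is ≥ 71 and < 74 → C-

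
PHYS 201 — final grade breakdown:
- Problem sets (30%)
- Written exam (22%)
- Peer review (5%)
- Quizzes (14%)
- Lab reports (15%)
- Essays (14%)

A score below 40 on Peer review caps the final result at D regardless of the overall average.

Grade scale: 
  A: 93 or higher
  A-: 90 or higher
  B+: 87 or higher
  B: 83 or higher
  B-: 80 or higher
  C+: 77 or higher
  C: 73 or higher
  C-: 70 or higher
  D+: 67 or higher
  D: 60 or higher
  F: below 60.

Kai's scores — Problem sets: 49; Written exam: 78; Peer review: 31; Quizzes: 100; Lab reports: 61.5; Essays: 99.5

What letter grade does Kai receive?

D

Peer review score 31 < 40: minimum not met.
Weighted total:
  Problem sets 49 × 0.3 = 14.7
  Written exam 78 × 0.22 = 17.16
  Peer review 31 × 0.05 = 1.55
  Quizzes 100 × 0.14 = 14
  Lab reports 61.5 × 0.15 = 9.225
  Essays 99.5 × 0.14 = 13.93
Sum = 70.565
70.565 would be C-; cap at D applies → D.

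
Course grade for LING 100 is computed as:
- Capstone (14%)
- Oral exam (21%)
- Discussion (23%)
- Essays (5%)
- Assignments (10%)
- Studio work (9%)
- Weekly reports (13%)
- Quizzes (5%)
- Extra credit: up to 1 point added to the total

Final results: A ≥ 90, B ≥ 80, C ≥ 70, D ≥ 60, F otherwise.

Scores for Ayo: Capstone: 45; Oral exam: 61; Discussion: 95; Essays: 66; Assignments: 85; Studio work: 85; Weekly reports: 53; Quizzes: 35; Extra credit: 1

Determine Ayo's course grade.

C

Weighted total:
  Capstone 45 × 0.14 = 6.3
  Oral exam 61 × 0.21 = 12.81
  Discussion 95 × 0.23 = 21.85
  Essays 66 × 0.05 = 3.3
  Assignments 85 × 0.1 = 8.5
  Studio work 85 × 0.09 = 7.65
  Weekly reports 53 × 0.13 = 6.89
  Quizzes 35 × 0.05 = 1.75
Sum = 69.05
Extra credit: 69.05 + 1 = 70.05
70.05 is ≥ 70 and < 80 → C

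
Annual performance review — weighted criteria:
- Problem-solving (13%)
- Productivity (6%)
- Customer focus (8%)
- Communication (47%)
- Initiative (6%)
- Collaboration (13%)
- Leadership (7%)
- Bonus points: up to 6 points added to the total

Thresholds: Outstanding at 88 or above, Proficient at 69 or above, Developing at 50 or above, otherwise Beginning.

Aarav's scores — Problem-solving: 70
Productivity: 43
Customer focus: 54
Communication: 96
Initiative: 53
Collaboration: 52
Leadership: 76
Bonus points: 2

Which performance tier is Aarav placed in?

Proficient

Weighted total:
  Problem-solving 70 × 0.13 = 9.1
  Productivity 43 × 0.06 = 2.58
  Customer focus 54 × 0.08 = 4.32
  Communication 96 × 0.47 = 45.12
  Initiative 53 × 0.06 = 3.18
  Collaboration 52 × 0.13 = 6.76
  Leadership 76 × 0.07 = 5.32
Sum = 76.38
Bonus points: 76.38 + 2 = 78.38
78.38 is ≥ 69 and < 88 → Proficient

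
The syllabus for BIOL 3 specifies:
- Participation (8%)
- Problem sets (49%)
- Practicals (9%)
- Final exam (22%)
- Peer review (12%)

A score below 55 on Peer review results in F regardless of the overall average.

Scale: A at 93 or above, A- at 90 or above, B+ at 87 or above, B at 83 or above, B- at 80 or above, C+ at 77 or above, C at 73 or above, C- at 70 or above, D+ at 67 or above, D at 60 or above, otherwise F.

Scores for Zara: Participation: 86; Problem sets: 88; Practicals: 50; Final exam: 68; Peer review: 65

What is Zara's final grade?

Peer review score 65 ≥ 55: minimum met.
Weighted total:
  Participation 86 × 0.08 = 6.88
  Problem sets 88 × 0.49 = 43.12
  Practicals 50 × 0.09 = 4.5
  Final exam 68 × 0.22 = 14.96
  Peer review 65 × 0.12 = 7.8
Sum = 77.26
77.26 is ≥ 77 and < 80 → C+

C+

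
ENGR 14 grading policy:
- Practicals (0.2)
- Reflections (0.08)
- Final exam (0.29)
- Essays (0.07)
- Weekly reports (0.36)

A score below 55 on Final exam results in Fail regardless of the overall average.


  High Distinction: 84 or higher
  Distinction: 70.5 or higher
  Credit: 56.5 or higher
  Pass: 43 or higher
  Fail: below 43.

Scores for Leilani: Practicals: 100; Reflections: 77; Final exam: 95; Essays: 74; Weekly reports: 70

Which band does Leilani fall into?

High Distinction

Final exam score 95 ≥ 55: minimum met.
Weighted total:
  Practicals 100 × 0.2 = 20
  Reflections 77 × 0.08 = 6.16
  Final exam 95 × 0.29 = 27.55
  Essays 74 × 0.07 = 5.18
  Weekly reports 70 × 0.36 = 25.2
Sum = 84.09
84.09 ≥ 84 → High Distinction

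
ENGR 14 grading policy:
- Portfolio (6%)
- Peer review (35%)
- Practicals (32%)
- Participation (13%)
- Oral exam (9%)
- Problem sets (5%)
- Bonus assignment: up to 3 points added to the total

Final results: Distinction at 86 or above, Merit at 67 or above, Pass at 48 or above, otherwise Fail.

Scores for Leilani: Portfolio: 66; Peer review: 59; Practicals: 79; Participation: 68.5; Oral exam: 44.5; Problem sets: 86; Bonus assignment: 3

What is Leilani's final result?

Weighted total:
  Portfolio 66 × 0.06 = 3.96
  Peer review 59 × 0.35 = 20.65
  Practicals 79 × 0.32 = 25.28
  Participation 68.5 × 0.13 = 8.905
  Oral exam 44.5 × 0.09 = 4.005
  Problem sets 86 × 0.05 = 4.3
Sum = 67.1
Bonus assignment: 67.1 + 3 = 70.1
70.1 is ≥ 67 and < 86 → Merit

Merit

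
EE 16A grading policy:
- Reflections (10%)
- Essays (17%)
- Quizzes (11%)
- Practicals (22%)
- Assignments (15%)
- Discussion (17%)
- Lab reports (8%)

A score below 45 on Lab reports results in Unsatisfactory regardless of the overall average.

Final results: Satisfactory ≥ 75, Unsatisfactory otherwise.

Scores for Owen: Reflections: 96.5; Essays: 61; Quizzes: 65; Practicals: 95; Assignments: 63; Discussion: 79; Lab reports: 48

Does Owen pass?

Unsatisfactory

Lab reports score 48 ≥ 45: minimum met.
Weighted total:
  Reflections 96.5 × 0.1 = 9.65
  Essays 61 × 0.17 = 10.37
  Quizzes 65 × 0.11 = 7.15
  Practicals 95 × 0.22 = 20.9
  Assignments 63 × 0.15 = 9.45
  Discussion 79 × 0.17 = 13.43
  Lab reports 48 × 0.08 = 3.84
Sum = 74.79
74.79 < 75 → Unsatisfactory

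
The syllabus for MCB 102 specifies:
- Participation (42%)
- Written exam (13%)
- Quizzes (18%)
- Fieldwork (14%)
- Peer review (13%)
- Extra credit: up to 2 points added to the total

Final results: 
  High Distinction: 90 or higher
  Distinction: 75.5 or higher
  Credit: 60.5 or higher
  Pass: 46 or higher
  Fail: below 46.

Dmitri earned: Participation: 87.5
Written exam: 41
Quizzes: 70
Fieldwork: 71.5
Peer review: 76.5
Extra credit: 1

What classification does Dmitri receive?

Distinction

Weighted total:
  Participation 87.5 × 0.42 = 36.75
  Written exam 41 × 0.13 = 5.33
  Quizzes 70 × 0.18 = 12.6
  Fieldwork 71.5 × 0.14 = 10.01
  Peer review 76.5 × 0.13 = 9.945
Sum = 74.635
Extra credit: 74.635 + 1 = 75.635
75.635 is ≥ 75.5 and < 90 → Distinction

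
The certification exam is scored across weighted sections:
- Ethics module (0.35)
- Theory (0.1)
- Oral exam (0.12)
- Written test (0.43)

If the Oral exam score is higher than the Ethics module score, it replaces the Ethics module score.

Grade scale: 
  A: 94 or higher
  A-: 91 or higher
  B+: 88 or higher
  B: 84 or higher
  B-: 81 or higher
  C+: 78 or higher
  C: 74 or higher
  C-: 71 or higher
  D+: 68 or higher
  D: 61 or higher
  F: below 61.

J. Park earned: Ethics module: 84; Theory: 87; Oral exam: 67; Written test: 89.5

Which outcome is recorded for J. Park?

B

Oral exam (67) ≤ Ethics module (84), so Ethics module stays at 84.
Weighted total:
  Ethics module 84 × 0.35 = 29.4
  Theory 87 × 0.1 = 8.7
  Oral exam 67 × 0.12 = 8.04
  Written test 89.5 × 0.43 = 38.485
Sum = 84.625
84.625 is ≥ 84 and < 88 → B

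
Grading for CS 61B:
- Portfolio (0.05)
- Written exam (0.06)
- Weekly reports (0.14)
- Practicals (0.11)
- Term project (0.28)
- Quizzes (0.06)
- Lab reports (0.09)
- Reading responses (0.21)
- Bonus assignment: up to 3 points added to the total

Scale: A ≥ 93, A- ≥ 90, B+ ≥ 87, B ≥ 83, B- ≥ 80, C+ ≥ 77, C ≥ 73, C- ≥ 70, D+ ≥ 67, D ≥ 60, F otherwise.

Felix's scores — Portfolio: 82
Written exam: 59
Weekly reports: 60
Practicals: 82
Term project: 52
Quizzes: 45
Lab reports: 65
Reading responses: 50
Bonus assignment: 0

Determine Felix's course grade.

Weighted total:
  Portfolio 82 × 0.05 = 4.1
  Written exam 59 × 0.06 = 3.54
  Weekly reports 60 × 0.14 = 8.4
  Practicals 82 × 0.11 = 9.02
  Term project 52 × 0.28 = 14.56
  Quizzes 45 × 0.06 = 2.7
  Lab reports 65 × 0.09 = 5.85
  Reading responses 50 × 0.21 = 10.5
Sum = 58.67
Bonus assignment: 58.67 + 0 = 58.67
58.67 < 60 → F

F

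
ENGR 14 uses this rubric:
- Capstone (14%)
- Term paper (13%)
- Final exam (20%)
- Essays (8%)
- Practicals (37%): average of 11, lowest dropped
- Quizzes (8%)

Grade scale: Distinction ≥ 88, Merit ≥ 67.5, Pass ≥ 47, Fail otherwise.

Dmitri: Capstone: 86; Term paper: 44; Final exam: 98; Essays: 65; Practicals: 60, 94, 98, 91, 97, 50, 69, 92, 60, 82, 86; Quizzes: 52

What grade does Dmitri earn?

Merit

Practicals: drop 50 → average of remaining 10 = 829/10 = 82.9
Weighted total:
  Capstone 86 × 0.14 = 12.04
  Term paper 44 × 0.13 = 5.72
  Final exam 98 × 0.2 = 19.6
  Essays 65 × 0.08 = 5.2
  Practicals 82.9 × 0.37 = 30.673
  Quizzes 52 × 0.08 = 4.16
Sum = 77.393
77.393 is ≥ 67.5 and < 88 → Merit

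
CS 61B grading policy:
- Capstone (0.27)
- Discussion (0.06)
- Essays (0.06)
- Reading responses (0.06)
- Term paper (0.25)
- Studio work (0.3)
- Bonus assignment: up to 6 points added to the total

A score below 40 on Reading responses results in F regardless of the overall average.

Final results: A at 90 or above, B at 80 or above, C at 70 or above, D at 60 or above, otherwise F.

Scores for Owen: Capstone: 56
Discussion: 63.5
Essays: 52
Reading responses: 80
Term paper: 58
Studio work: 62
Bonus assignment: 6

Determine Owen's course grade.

D

Reading responses score 80 ≥ 40: minimum met.
Weighted total:
  Capstone 56 × 0.27 = 15.12
  Discussion 63.5 × 0.06 = 3.81
  Essays 52 × 0.06 = 3.12
  Reading responses 80 × 0.06 = 4.8
  Term paper 58 × 0.25 = 14.5
  Studio work 62 × 0.3 = 18.6
Sum = 59.95
Bonus assignment: 59.95 + 6 = 65.95
65.95 is ≥ 60 and < 70 → D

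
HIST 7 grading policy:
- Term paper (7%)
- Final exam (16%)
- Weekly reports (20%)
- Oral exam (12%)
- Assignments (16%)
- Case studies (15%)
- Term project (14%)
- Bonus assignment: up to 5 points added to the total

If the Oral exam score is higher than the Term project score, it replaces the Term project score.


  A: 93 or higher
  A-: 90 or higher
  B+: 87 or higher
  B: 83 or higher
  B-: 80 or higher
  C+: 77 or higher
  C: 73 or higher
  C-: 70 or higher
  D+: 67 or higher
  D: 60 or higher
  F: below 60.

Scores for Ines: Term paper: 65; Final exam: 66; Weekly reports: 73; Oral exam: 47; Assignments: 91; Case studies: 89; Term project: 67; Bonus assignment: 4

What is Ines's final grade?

Oral exam (47) ≤ Term project (67), so Term project stays at 67.
Weighted total:
  Term paper 65 × 0.07 = 4.55
  Final exam 66 × 0.16 = 10.56
  Weekly reports 73 × 0.2 = 14.6
  Oral exam 47 × 0.12 = 5.64
  Assignments 91 × 0.16 = 14.56
  Case studies 89 × 0.15 = 13.35
  Term project 67 × 0.14 = 9.38
Sum = 72.64
Bonus assignment: 72.64 + 4 = 76.64
76.64 is ≥ 73 and < 77 → C

C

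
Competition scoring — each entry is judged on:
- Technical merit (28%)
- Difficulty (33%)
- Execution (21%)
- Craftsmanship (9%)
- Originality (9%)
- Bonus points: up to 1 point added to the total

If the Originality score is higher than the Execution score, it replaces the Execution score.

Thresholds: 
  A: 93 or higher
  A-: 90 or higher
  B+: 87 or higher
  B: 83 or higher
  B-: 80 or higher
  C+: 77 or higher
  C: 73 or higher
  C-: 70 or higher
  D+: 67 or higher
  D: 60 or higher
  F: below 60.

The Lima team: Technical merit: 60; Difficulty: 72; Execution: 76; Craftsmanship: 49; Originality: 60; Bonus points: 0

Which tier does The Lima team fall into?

D

Originality (60) ≤ Execution (76), so Execution stays at 76.
Weighted total:
  Technical merit 60 × 0.28 = 16.8
  Difficulty 72 × 0.33 = 23.76
  Execution 76 × 0.21 = 15.96
  Craftsmanship 49 × 0.09 = 4.41
  Originality 60 × 0.09 = 5.4
Sum = 66.33
Bonus points: 66.33 + 0 = 66.33
66.33 is ≥ 60 and < 67 → D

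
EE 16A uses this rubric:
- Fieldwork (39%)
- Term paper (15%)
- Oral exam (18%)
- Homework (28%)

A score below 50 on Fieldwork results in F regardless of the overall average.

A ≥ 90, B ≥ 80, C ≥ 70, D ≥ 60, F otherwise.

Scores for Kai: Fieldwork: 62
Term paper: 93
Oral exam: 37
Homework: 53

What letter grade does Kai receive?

Fieldwork score 62 ≥ 50: minimum met.
Weighted total:
  Fieldwork 62 × 0.39 = 24.18
  Term paper 93 × 0.15 = 13.95
  Oral exam 37 × 0.18 = 6.66
  Homework 53 × 0.28 = 14.84
Sum = 59.63
59.63 < 60 → F

F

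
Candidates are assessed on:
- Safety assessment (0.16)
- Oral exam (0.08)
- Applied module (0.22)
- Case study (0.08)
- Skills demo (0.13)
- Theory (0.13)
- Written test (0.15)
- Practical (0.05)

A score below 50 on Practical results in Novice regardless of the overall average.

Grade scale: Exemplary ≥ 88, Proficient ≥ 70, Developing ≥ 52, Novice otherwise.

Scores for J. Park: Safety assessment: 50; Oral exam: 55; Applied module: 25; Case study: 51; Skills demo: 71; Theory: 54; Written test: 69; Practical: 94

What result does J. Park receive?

Practical score 94 ≥ 50: minimum met.
Weighted total:
  Safety assessment 50 × 0.16 = 8
  Oral exam 55 × 0.08 = 4.4
  Applied module 25 × 0.22 = 5.5
  Case study 51 × 0.08 = 4.08
  Skills demo 71 × 0.13 = 9.23
  Theory 54 × 0.13 = 7.02
  Written test 69 × 0.15 = 10.35
  Practical 94 × 0.05 = 4.7
Sum = 53.28
53.28 is ≥ 52 and < 70 → Developing

Developing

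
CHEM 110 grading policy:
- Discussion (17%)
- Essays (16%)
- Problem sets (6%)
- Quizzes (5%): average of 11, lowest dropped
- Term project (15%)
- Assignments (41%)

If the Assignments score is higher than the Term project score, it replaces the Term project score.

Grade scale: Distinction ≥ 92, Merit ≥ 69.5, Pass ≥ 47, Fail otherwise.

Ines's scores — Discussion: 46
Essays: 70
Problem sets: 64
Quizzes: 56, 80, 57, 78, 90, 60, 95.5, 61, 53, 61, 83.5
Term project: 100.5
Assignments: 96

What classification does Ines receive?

Merit

Quizzes: drop 53 → average of remaining 10 = 722/10 = 72.2
Assignments (96) ≤ Term project (100.5), so Term project stays at 100.5.
Weighted total:
  Discussion 46 × 0.17 = 7.82
  Essays 70 × 0.16 = 11.2
  Problem sets 64 × 0.06 = 3.84
  Quizzes 72.2 × 0.05 = 3.61
  Term project 100.5 × 0.15 = 15.075
  Assignments 96 × 0.41 = 39.36
Sum = 80.905
80.905 is ≥ 69.5 and < 92 → Merit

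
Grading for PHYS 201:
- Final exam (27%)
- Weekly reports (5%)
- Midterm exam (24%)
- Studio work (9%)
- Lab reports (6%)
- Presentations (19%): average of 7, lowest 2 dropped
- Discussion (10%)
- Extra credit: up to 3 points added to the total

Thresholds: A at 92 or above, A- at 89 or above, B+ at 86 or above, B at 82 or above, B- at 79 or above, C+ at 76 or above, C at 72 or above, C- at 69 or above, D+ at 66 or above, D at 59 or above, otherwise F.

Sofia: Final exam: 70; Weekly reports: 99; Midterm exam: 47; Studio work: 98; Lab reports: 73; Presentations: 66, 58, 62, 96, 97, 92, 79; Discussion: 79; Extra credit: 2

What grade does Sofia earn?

Presentations: drop 58, 62 → average of remaining 5 = 430/5 = 86
Weighted total:
  Final exam 70 × 0.27 = 18.9
  Weekly reports 99 × 0.05 = 4.95
  Midterm exam 47 × 0.24 = 11.28
  Studio work 98 × 0.09 = 8.82
  Lab reports 73 × 0.06 = 4.38
  Presentations 86 × 0.19 = 16.34
  Discussion 79 × 0.1 = 7.9
Sum = 72.57
Extra credit: 72.57 + 2 = 74.57
74.57 is ≥ 72 and < 76 → C

C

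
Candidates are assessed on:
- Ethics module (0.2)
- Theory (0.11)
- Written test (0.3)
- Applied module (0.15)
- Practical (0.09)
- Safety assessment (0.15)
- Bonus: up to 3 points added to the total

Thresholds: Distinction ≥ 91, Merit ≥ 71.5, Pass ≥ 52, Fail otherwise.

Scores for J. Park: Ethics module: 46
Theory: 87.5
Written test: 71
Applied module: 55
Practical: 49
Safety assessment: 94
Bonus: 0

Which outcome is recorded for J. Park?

Pass

Weighted total:
  Ethics module 46 × 0.2 = 9.2
  Theory 87.5 × 0.11 = 9.625
  Written test 71 × 0.3 = 21.3
  Applied module 55 × 0.15 = 8.25
  Practical 49 × 0.09 = 4.41
  Safety assessment 94 × 0.15 = 14.1
Sum = 66.885
Bonus: 66.885 + 0 = 66.885
66.885 is ≥ 52 and < 71.5 → Pass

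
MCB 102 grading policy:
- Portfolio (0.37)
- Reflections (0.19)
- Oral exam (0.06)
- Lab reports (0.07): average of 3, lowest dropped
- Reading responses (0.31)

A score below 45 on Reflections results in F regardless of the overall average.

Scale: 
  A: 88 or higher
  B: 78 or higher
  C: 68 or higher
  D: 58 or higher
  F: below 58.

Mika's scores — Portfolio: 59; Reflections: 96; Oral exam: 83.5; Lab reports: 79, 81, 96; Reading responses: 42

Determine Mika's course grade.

Lab reports: drop 79 → average of remaining 2 = 177/2 = 88.5
Reflections score 96 ≥ 45: minimum met.
Weighted total:
  Portfolio 59 × 0.37 = 21.83
  Reflections 96 × 0.19 = 18.24
  Oral exam 83.5 × 0.06 = 5.01
  Lab reports 88.5 × 0.07 = 6.195
  Reading responses 42 × 0.31 = 13.02
Sum = 64.295
64.295 is ≥ 58 and < 68 → D

D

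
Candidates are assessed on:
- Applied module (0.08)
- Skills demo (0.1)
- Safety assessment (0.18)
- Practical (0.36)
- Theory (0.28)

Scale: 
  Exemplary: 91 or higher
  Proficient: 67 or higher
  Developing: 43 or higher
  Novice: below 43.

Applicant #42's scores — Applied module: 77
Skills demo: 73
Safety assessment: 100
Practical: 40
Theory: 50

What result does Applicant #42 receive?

Weighted total:
  Applied module 77 × 0.08 = 6.16
  Skills demo 73 × 0.1 = 7.3
  Safety assessment 100 × 0.18 = 18
  Practical 40 × 0.36 = 14.4
  Theory 50 × 0.28 = 14
Sum = 59.86
59.86 is ≥ 43 and < 67 → Developing

Developing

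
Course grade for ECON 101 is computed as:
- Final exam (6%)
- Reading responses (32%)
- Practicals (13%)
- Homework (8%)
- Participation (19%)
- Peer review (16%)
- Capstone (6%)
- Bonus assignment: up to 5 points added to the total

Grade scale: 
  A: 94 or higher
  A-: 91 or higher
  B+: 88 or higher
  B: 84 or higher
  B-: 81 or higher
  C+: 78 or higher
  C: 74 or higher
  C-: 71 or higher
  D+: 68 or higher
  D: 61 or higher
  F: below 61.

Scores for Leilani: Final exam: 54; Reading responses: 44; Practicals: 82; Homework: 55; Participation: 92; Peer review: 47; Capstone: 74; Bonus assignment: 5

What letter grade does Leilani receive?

D

Weighted total:
  Final exam 54 × 0.06 = 3.24
  Reading responses 44 × 0.32 = 14.08
  Practicals 82 × 0.13 = 10.66
  Homework 55 × 0.08 = 4.4
  Participation 92 × 0.19 = 17.48
  Peer review 47 × 0.16 = 7.52
  Capstone 74 × 0.06 = 4.44
Sum = 61.82
Bonus assignment: 61.82 + 5 = 66.82
66.82 is ≥ 61 and < 68 → D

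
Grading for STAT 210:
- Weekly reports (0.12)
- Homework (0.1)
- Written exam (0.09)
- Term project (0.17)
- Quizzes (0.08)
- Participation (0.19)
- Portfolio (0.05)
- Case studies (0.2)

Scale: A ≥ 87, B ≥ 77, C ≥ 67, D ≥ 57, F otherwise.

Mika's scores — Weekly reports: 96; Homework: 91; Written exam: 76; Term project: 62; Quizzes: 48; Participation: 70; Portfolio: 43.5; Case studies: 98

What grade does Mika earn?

Weighted total:
  Weekly reports 96 × 0.12 = 11.52
  Homework 91 × 0.1 = 9.1
  Written exam 76 × 0.09 = 6.84
  Term project 62 × 0.17 = 10.54
  Quizzes 48 × 0.08 = 3.84
  Participation 70 × 0.19 = 13.3
  Portfolio 43.5 × 0.05 = 2.175
  Case studies 98 × 0.2 = 19.6
Sum = 76.915
76.915 is ≥ 67 and < 77 → C

C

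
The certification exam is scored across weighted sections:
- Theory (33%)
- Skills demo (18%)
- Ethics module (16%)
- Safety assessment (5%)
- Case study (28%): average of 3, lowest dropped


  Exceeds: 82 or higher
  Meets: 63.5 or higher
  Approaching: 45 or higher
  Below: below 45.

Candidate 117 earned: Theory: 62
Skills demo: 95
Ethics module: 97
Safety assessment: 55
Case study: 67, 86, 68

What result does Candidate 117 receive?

Meets

Case study: drop 67 → average of remaining 2 = 154/2 = 77
Weighted total:
  Theory 62 × 0.33 = 20.46
  Skills demo 95 × 0.18 = 17.1
  Ethics module 97 × 0.16 = 15.52
  Safety assessment 55 × 0.05 = 2.75
  Case study 77 × 0.28 = 21.56
Sum = 77.39
77.39 is ≥ 63.5 and < 82 → Meets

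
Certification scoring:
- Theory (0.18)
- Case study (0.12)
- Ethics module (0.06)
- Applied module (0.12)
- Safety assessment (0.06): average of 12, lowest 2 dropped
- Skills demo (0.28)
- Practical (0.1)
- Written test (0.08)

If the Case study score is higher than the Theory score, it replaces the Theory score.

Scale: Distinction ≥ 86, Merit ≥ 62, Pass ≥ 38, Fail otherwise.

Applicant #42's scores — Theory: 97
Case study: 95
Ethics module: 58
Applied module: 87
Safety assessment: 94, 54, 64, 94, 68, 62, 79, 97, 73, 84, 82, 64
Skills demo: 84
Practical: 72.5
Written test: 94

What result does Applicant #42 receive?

Merit

Safety assessment: drop 54, 62 → average of remaining 10 = 799/10 = 79.9
Case study (95) ≤ Theory (97), so Theory stays at 97.
Weighted total:
  Theory 97 × 0.18 = 17.46
  Case study 95 × 0.12 = 11.4
  Ethics module 58 × 0.06 = 3.48
  Applied module 87 × 0.12 = 10.44
  Safety assessment 79.9 × 0.06 = 4.794
  Skills demo 84 × 0.28 = 23.52
  Practical 72.5 × 0.1 = 7.25
  Written test 94 × 0.08 = 7.52
Sum = 85.864
85.864 is ≥ 62 and < 86 → Merit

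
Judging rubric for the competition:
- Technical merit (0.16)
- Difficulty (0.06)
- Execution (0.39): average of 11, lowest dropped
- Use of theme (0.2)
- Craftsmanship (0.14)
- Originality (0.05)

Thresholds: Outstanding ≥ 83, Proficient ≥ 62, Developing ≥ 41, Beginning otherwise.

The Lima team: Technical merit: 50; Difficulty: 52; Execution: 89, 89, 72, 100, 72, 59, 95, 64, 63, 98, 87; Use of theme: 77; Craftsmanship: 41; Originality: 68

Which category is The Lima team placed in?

Execution: drop 59 → average of remaining 10 = 829/10 = 82.9
Weighted total:
  Technical merit 50 × 0.16 = 8
  Difficulty 52 × 0.06 = 3.12
  Execution 82.9 × 0.39 = 32.331
  Use of theme 77 × 0.2 = 15.4
  Craftsmanship 41 × 0.14 = 5.74
  Originality 68 × 0.05 = 3.4
Sum = 67.991
67.991 is ≥ 62 and < 83 → Proficient

Proficient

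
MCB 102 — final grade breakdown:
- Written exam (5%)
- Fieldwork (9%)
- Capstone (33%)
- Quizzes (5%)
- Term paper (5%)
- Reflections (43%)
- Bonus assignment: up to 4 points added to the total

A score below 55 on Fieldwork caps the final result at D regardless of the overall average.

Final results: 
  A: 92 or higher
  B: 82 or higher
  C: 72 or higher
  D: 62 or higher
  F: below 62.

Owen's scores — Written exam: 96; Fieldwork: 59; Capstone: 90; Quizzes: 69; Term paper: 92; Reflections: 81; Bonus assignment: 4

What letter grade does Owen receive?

Fieldwork score 59 ≥ 55: minimum met.
Weighted total:
  Written exam 96 × 0.05 = 4.8
  Fieldwork 59 × 0.09 = 5.31
  Capstone 90 × 0.33 = 29.7
  Quizzes 69 × 0.05 = 3.45
  Term paper 92 × 0.05 = 4.6
  Reflections 81 × 0.43 = 34.83
Sum = 82.69
Bonus assignment: 82.69 + 4 = 86.69
86.69 is ≥ 82 and < 92 → B

B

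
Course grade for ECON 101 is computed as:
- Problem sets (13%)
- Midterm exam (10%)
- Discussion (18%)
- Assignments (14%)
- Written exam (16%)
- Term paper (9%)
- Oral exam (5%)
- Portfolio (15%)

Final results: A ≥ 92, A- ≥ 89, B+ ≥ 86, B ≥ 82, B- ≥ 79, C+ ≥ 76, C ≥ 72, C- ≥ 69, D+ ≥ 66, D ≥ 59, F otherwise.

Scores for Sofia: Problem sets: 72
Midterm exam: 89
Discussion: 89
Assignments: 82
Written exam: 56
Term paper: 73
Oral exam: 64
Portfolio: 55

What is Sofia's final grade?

Weighted total:
  Problem sets 72 × 0.13 = 9.36
  Midterm exam 89 × 0.1 = 8.9
  Discussion 89 × 0.18 = 16.02
  Assignments 82 × 0.14 = 11.48
  Written exam 56 × 0.16 = 8.96
  Term paper 73 × 0.09 = 6.57
  Oral exam 64 × 0.05 = 3.2
  Portfolio 55 × 0.15 = 8.25
Sum = 72.74
72.74 is ≥ 72 and < 76 → C

C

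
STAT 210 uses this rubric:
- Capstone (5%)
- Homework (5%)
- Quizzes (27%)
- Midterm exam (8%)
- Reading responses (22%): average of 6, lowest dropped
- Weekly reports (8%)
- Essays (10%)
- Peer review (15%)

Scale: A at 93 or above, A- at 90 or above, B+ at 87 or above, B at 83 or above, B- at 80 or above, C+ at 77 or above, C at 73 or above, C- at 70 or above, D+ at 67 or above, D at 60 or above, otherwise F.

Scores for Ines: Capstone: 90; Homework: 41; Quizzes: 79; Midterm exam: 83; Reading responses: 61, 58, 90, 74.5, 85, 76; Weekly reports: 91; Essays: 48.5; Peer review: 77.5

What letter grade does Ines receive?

C

Reading responses: drop 58 → average of remaining 5 = 386.5/5 = 77.3
Weighted total:
  Capstone 90 × 0.05 = 4.5
  Homework 41 × 0.05 = 2.05
  Quizzes 79 × 0.27 = 21.33
  Midterm exam 83 × 0.08 = 6.64
  Reading responses 77.3 × 0.22 = 17.006
  Weekly reports 91 × 0.08 = 7.28
  Essays 48.5 × 0.1 = 4.85
  Peer review 77.5 × 0.15 = 11.625
Sum = 75.281
75.281 is ≥ 73 and < 77 → C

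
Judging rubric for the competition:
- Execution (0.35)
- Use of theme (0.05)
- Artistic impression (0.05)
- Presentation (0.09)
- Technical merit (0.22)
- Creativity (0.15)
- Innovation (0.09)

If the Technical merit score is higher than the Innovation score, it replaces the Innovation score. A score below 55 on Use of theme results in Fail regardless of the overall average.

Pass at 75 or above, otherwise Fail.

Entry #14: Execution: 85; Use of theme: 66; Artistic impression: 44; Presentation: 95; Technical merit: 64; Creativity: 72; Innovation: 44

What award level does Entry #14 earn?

Technical merit (64) > Innovation (44), so Innovation counts as 64.
Use of theme score 66 ≥ 55: minimum met.
Weighted total:
  Execution 85 × 0.35 = 29.75
  Use of theme 66 × 0.05 = 3.3
  Artistic impression 44 × 0.05 = 2.2
  Presentation 95 × 0.09 = 8.55
  Technical merit 64 × 0.22 = 14.08
  Creativity 72 × 0.15 = 10.8
  Innovation 64 × 0.09 = 5.76
Sum = 74.44
74.44 < 75 → Fail

Fail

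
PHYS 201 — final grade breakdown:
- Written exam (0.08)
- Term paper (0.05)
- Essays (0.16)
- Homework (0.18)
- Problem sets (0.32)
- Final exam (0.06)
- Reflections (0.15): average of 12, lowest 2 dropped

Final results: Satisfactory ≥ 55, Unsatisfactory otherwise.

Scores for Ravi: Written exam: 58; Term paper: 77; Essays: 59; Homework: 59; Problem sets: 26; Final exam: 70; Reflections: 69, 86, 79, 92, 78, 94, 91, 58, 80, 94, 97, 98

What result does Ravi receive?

Reflections: drop 58, 69 → average of remaining 10 = 889/10 = 88.9
Weighted total:
  Written exam 58 × 0.08 = 4.64
  Term paper 77 × 0.05 = 3.85
  Essays 59 × 0.16 = 9.44
  Homework 59 × 0.18 = 10.62
  Problem sets 26 × 0.32 = 8.32
  Final exam 70 × 0.06 = 4.2
  Reflections 88.9 × 0.15 = 13.335
Sum = 54.405
54.405 < 55 → Unsatisfactory

Unsatisfactory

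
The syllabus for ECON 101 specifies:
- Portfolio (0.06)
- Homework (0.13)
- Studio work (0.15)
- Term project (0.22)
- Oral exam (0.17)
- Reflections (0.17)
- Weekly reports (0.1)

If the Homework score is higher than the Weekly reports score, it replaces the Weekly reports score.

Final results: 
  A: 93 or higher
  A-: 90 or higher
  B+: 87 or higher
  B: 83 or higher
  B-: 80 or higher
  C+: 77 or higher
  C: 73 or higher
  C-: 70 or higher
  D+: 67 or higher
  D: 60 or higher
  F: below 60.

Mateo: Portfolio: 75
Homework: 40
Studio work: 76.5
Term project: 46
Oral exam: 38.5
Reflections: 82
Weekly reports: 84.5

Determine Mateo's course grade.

D

Homework (40) ≤ Weekly reports (84.5), so Weekly reports stays at 84.5.
Weighted total:
  Portfolio 75 × 0.06 = 4.5
  Homework 40 × 0.13 = 5.2
  Studio work 76.5 × 0.15 = 11.475
  Term project 46 × 0.22 = 10.12
  Oral exam 38.5 × 0.17 = 6.545
  Reflections 82 × 0.17 = 13.94
  Weekly reports 84.5 × 0.1 = 8.45
Sum = 60.23
60.23 is ≥ 60 and < 67 → D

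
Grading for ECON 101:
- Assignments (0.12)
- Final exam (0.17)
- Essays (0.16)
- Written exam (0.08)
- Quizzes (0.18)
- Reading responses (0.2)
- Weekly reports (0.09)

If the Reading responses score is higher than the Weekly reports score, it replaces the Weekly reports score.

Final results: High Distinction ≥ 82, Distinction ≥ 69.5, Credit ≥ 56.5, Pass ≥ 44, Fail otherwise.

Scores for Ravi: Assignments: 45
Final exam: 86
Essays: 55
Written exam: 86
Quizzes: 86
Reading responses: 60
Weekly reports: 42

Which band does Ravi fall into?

Credit

Reading responses (60) > Weekly reports (42), so Weekly reports counts as 60.
Weighted total:
  Assignments 45 × 0.12 = 5.4
  Final exam 86 × 0.17 = 14.62
  Essays 55 × 0.16 = 8.8
  Written exam 86 × 0.08 = 6.88
  Quizzes 86 × 0.18 = 15.48
  Reading responses 60 × 0.2 = 12
  Weekly reports 60 × 0.09 = 5.4
Sum = 68.58
68.58 is ≥ 56.5 and < 69.5 → Credit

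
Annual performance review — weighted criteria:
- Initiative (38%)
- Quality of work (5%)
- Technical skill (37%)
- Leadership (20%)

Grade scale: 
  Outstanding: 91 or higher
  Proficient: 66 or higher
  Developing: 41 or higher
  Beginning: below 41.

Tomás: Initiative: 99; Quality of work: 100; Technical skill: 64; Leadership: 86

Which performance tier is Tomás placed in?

Weighted total:
  Initiative 99 × 0.38 = 37.62
  Quality of work 100 × 0.05 = 5
  Technical skill 64 × 0.37 = 23.68
  Leadership 86 × 0.2 = 17.2
Sum = 83.5
83.5 is ≥ 66 and < 91 → Proficient

Proficient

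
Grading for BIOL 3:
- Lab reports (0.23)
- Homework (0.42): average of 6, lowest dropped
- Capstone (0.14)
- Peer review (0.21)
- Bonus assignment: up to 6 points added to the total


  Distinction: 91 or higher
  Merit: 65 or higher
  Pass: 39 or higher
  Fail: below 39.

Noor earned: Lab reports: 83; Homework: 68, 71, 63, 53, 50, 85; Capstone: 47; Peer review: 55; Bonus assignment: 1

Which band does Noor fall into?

Homework: drop 50 → average of remaining 5 = 340/5 = 68
Weighted total:
  Lab reports 83 × 0.23 = 19.09
  Homework 68 × 0.42 = 28.56
  Capstone 47 × 0.14 = 6.58
  Peer review 55 × 0.21 = 11.55
Sum = 65.78
Bonus assignment: 65.78 + 1 = 66.78
66.78 is ≥ 65 and < 91 → Merit

Merit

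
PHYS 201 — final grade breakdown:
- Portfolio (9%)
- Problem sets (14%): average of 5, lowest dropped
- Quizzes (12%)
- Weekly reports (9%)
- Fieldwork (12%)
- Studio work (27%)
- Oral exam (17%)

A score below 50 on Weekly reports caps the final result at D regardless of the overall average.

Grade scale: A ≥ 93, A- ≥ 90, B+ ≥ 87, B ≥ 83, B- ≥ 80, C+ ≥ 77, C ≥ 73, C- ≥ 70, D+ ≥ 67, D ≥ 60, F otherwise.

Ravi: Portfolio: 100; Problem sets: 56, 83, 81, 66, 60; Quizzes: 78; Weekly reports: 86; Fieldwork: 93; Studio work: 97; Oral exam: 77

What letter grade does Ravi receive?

Problem sets: drop 56 → average of remaining 4 = 290/4 = 72.5
Weekly reports score 86 ≥ 50: minimum met.
Weighted total:
  Portfolio 100 × 0.09 = 9
  Problem sets 72.5 × 0.14 = 10.15
  Quizzes 78 × 0.12 = 9.36
  Weekly reports 86 × 0.09 = 7.74
  Fieldwork 93 × 0.12 = 11.16
  Studio work 97 × 0.27 = 26.19
  Oral exam 77 × 0.17 = 13.09
Sum = 86.69
86.69 is ≥ 83 and < 87 → B

B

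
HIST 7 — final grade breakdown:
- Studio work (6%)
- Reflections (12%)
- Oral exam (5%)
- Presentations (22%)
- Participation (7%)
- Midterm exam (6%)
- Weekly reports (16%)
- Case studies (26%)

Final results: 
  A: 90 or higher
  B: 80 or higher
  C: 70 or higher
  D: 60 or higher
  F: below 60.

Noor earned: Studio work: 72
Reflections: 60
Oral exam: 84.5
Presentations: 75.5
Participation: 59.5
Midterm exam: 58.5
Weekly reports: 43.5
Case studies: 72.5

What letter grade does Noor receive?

D

Weighted total:
  Studio work 72 × 0.06 = 4.32
  Reflections 60 × 0.12 = 7.2
  Oral exam 84.5 × 0.05 = 4.225
  Presentations 75.5 × 0.22 = 16.61
  Participation 59.5 × 0.07 = 4.165
  Midterm exam 58.5 × 0.06 = 3.51
  Weekly reports 43.5 × 0.16 = 6.96
  Case studies 72.5 × 0.26 = 18.85
Sum = 65.84
65.84 is ≥ 60 and < 70 → D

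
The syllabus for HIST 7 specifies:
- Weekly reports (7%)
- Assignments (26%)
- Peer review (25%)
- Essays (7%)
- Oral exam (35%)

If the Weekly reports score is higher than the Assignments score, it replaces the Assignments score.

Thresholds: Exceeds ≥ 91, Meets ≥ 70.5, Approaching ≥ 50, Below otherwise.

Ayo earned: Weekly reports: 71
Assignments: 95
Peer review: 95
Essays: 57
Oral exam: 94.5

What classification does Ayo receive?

Meets

Weekly reports (71) ≤ Assignments (95), so Assignments stays at 95.
Weighted total:
  Weekly reports 71 × 0.07 = 4.97
  Assignments 95 × 0.26 = 24.7
  Peer review 95 × 0.25 = 23.75
  Essays 57 × 0.07 = 3.99
  Oral exam 94.5 × 0.35 = 33.075
Sum = 90.485
90.485 is ≥ 70.5 and < 91 → Meets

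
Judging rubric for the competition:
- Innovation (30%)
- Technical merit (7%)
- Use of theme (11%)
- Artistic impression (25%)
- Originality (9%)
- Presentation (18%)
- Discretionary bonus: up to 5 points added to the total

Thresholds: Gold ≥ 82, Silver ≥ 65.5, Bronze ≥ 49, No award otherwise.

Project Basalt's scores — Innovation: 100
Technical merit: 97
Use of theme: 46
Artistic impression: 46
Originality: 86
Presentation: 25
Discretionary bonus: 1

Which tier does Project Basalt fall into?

Weighted total:
  Innovation 100 × 0.3 = 30
  Technical merit 97 × 0.07 = 6.79
  Use of theme 46 × 0.11 = 5.06
  Artistic impression 46 × 0.25 = 11.5
  Originality 86 × 0.09 = 7.74
  Presentation 25 × 0.18 = 4.5
Sum = 65.59
Discretionary bonus: 65.59 + 1 = 66.59
66.59 is ≥ 65.5 and < 82 → Silver

Silver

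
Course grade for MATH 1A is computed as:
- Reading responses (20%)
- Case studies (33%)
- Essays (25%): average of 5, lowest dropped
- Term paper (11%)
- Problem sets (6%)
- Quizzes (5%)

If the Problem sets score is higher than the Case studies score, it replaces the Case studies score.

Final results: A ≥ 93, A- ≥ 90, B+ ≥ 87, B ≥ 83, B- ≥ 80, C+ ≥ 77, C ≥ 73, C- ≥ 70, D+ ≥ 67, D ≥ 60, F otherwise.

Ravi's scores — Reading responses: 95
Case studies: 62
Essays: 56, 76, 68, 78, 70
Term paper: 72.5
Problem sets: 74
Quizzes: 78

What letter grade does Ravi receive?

Essays: drop 56 → average of remaining 4 = 292/4 = 73
Problem sets (74) > Case studies (62), so Case studies counts as 74.
Weighted total:
  Reading responses 95 × 0.2 = 19
  Case studies 74 × 0.33 = 24.42
  Essays 73 × 0.25 = 18.25
  Term paper 72.5 × 0.11 = 7.975
  Problem sets 74 × 0.06 = 4.44
  Quizzes 78 × 0.05 = 3.9
Sum = 77.985
77.985 is ≥ 77 and < 80 → C+

C+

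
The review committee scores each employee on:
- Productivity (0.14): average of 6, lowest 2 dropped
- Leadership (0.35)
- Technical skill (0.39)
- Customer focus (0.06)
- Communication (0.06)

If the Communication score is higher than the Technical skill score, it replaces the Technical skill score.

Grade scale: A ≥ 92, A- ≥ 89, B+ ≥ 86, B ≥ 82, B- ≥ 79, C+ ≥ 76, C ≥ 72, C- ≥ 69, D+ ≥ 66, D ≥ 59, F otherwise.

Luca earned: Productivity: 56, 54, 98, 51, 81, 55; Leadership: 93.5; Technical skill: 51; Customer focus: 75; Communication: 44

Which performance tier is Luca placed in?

C-

Productivity: drop 51, 54 → average of remaining 4 = 290/4 = 72.5
Communication (44) ≤ Technical skill (51), so Technical skill stays at 51.
Weighted total:
  Productivity 72.5 × 0.14 = 10.15
  Leadership 93.5 × 0.35 = 32.725
  Technical skill 51 × 0.39 = 19.89
  Customer focus 75 × 0.06 = 4.5
  Communication 44 × 0.06 = 2.64
Sum = 69.905
69.905 is ≥ 69 and < 72 → C-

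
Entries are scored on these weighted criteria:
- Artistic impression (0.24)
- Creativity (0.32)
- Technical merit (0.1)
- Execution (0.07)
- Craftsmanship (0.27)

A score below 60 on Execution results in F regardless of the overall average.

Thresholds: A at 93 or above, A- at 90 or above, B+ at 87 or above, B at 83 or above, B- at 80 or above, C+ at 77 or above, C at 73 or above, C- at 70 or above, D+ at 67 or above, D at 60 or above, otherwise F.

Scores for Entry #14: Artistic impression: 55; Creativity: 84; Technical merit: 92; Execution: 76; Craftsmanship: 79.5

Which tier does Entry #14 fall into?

C

Execution score 76 ≥ 60: minimum met.
Weighted total:
  Artistic impression 55 × 0.24 = 13.2
  Creativity 84 × 0.32 = 26.88
  Technical merit 92 × 0.1 = 9.2
  Execution 76 × 0.07 = 5.32
  Craftsmanship 79.5 × 0.27 = 21.465
Sum = 76.065
76.065 is ≥ 73 and < 77 → C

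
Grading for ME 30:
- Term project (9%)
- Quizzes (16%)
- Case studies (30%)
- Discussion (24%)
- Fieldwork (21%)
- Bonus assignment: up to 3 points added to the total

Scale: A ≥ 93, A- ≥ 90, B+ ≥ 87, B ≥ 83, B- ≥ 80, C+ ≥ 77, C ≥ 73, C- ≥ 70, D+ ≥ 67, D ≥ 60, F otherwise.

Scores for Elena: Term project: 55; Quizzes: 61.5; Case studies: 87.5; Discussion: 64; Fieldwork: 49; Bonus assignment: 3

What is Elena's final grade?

Weighted total:
  Term project 55 × 0.09 = 4.95
  Quizzes 61.5 × 0.16 = 9.84
  Case studies 87.5 × 0.3 = 26.25
  Discussion 64 × 0.24 = 15.36
  Fieldwork 49 × 0.21 = 10.29
Sum = 66.69
Bonus assignment: 66.69 + 3 = 69.69
69.69 is ≥ 67 and < 70 → D+

D+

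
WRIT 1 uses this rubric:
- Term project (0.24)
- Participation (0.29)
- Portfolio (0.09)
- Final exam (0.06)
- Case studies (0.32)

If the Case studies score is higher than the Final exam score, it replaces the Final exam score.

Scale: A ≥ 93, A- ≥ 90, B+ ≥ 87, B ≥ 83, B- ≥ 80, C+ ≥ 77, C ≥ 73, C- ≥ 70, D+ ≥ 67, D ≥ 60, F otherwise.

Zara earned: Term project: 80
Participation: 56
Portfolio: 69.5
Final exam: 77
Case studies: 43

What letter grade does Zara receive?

Case studies (43) ≤ Final exam (77), so Final exam stays at 77.
Weighted total:
  Term project 80 × 0.24 = 19.2
  Participation 56 × 0.29 = 16.24
  Portfolio 69.5 × 0.09 = 6.255
  Final exam 77 × 0.06 = 4.62
  Case studies 43 × 0.32 = 13.76
Sum = 60.075
60.075 is ≥ 60 and < 67 → D

D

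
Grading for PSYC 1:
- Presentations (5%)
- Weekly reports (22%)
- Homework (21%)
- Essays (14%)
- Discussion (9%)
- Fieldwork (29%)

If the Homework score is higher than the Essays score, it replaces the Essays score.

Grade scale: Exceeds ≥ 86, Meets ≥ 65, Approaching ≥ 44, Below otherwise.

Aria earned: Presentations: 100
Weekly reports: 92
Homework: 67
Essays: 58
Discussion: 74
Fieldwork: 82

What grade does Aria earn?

Homework (67) > Essays (58), so Essays counts as 67.
Weighted total:
  Presentations 100 × 0.05 = 5
  Weekly reports 92 × 0.22 = 20.24
  Homework 67 × 0.21 = 14.07
  Essays 67 × 0.14 = 9.38
  Discussion 74 × 0.09 = 6.66
  Fieldwork 82 × 0.29 = 23.78
Sum = 79.13
79.13 is ≥ 65 and < 86 → Meets

Meets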